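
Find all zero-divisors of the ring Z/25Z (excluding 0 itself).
nonzero zero-divisors of Z/25Z = {5, 10, 15, 20}

An element a ∈ Z/25Z (with a ≠ 0) is a zero-divisor iff gcd(a, 25) > 1 (because a is a unit precisely when gcd(a, n) = 1, and in Z/nZ every nonzero, non-unit element is a zero-divisor). Scan a = 1, ..., 24 and keep those with gcd(a, 25) > 1:
  gcd(5, 25) = 5, gcd(10, 25) = 5, gcd(15, 25) = 5, gcd(20, 25) = 5.
All other a ∈ {1, ..., 24} have gcd(a, 25) = 1 and are units. So the nonzero zero-divisors are exactly the 4 values of a appearing in this scan.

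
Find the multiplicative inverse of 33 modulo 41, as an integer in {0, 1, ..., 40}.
33^(−1) ≡ 5 (mod 41)

Apply the extended Euclidean algorithm to (41, 33), tracking rows (r, s, t) with s·41 + t·33 = r. Each division r_prev = q·r_cur + r_new produces the new row as (previous row) − q·(current row):
  row A: (41, 1, 0)   [1·41 + 0·33 = 41]
  row B: (33, 0, 1)   [0·41 + 1·33 = 33]
  41 = 1·33 + 8   → row C = row A − 1·row B = (8, 1, −1)   [check: 1·41 − 1·33 = 8]
  33 = 4·8 + 1   → row D = row B − 4·row C = (1, −4, 5)   [check: −4·41 + 5·33 = 1]
  8 = 8·1 + 0   → remainder 0, stop. gcd = 1 (last nonzero row D).
The gcd is 1, so 33 is invertible mod 41. The last nonzero row gives −4·41 + 5·33 = 1, so t = 5. So 33^(−1) ≡ 5 (mod 41). Verify: 33 · 5 = 165 ≡ 1 (mod 41). ✓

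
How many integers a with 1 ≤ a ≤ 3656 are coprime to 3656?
1824

The number of a ∈ {1, ..., 3656} with gcd(a, 3656) = 1 is by definition Euler's totient φ(3656). φ is multiplicative, with φ(p^e) = p^e − p^(e−1). Factorise 3656 = 2^3 · 457. Then
  φ(3656) = (2^3 − 2^2) · (457 − 1) = 4 · 456 = 1824.
So there are 1824 such integers.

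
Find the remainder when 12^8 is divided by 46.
8

Use repeated squaring. Binary(8) = 1000. Walk through the bits of the exponent 8 left-to-right: at each bit after the leading one, square the running value, then multiply by 12 if the bit is 1 (always reducing mod 46):
  bit 1 = 1 (leading): start with 12.
  bit 2 = 0: square 12^2 = 144 ≡ 6 (mod 46).
  bit 3 = 0: square 6^2 = 36 (mod 46).
  bit 4 = 0: square 36^2 = 1296 ≡ 8 (mod 46).
Final value: 12^8 ≡ 8 (mod 46).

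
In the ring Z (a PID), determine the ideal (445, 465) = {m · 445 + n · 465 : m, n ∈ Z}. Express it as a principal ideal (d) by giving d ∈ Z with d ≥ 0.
In the PID Z, (a, b) is generated by gcd(a, b). Compute gcd(465, 445) with the extended Euclidean algorithm, tracking rows (r, s, t) with s·465 + t·445 = r:
  row A: (465, 1, 0)   [1·465 + 0·445 = 465]
  row B: (445, 0, 1)   [0·465 + 1·445 = 445]
  465 = 1·445 + 20   → row C = row A − 1·row B = (20, 1, −1)   [check: 1·465 − 1·445 = 20]
  445 = 22·20 + 5   → row D = row B − 22·row C = (5, −22, 23)   [check: −22·465 + 23·445 = 5]
  20 = 4·5 + 0   → remainder 0, stop. gcd = 5 (last nonzero row D).
So gcd(445, 465) = 5, with Bézout identity −22·465 + 23·445 = 5. Containment (⊇): the Bézout identity exhibits 5 as an element of (445, 465), giving (5) ⊆ (445, 465). Containment (⊆): since 5 | 445 and 5 | 465 (445 = 5·89, 465 = 5·93), every Z-linear combination of 445 and 465 is divisible by 5, so (445, 465) ⊆ (5). Therefore (445, 465) = (5), d = 5.

Final answer: (445, 465) = (5); d = 5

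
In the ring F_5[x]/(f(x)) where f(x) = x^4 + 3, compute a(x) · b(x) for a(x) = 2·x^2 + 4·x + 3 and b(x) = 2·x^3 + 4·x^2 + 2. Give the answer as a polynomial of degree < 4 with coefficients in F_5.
a · b ≡ 2·x^3 + x^2 + x + 3 (mod f(x))

Multiply as integer polynomials: a · b = 4·x^5 + 16·x^4 + 22·x^3 + 16·x^2 + 8·x + 6. Reducing coefficients mod 5: a · b ≡ 4·x^5 + x^4 + 2·x^3 + x^2 + 3·x + 1. Now divide by f(x) = x^4 + 3 in F_5[x], eliminating the leading term at each step:
  leading term 4·x^5: subtract (4·x)·f(x) = 4·x^5 + 2·x, leaving x^4 + 2·x^3 + x^2 + x + 1 (coefficients mod 5)
  leading term x^4: subtract (1)·f(x) = x^4 + 3, leaving 2·x^3 + x^2 + x + 3 (coefficients mod 5)
The degree is now < 4, so this is the remainder. Hence a · b ≡ 2·x^3 + x^2 + x + 3 in F_5[x]/(f).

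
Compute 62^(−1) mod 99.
62^(−1) ≡ 8 (mod 99)

Apply the extended Euclidean algorithm to (99, 62), tracking rows (r, s, t) with s·99 + t·62 = r. Each division r_prev = q·r_cur + r_new produces the new row as (previous row) − q·(current row):
  row A: (99, 1, 0)   [1·99 + 0·62 = 99]
  row B: (62, 0, 1)   [0·99 + 1·62 = 62]
  99 = 1·62 + 37   → row C = row A − 1·row B = (37, 1, −1)   [check: 1·99 − 1·62 = 37]
  62 = 1·37 + 25   → row D = row B − 1·row C = (25, −1, 2)   [check: −1·99 + 2·62 = 25]
  37 = 1·25 + 12   → row E = row C − 1·row D = (12, 2, −3)   [check: 2·99 − 3·62 = 12]
  25 = 2·12 + 1   → row F = row D − 2·row E = (1, −5, 8)   [check: −5·99 + 8·62 = 1]
  12 = 12·1 + 0   → remainder 0, stop. gcd = 1 (last nonzero row F).
The gcd is 1, so 62 is invertible mod 99. The last nonzero row gives −5·99 + 8·62 = 1, so t = 8. So 62^(−1) ≡ 8 (mod 99). Verify: 62 · 8 = 496 ≡ 1 (mod 99). ✓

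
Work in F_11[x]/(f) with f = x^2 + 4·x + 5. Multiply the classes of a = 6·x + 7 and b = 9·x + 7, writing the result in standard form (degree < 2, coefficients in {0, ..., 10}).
a · b ≡ 10·x + 10 (mod f(x))

Multiply as integer polynomials: a · b = 54·x^2 + 105·x + 49. Reducing coefficients mod 11: a · b ≡ 10·x^2 + 6·x + 5. Now divide by f(x) = x^2 + 4·x + 5 in F_11[x], eliminating the leading term at each step:
  leading term 10·x^2: subtract (10)·f(x) = 10·x^2 + 7·x + 6, leaving 10·x + 10 (coefficients mod 11)
The degree is now < 2, so this is the remainder. Hence a · b ≡ 10·x + 10 in F_11[x]/(f).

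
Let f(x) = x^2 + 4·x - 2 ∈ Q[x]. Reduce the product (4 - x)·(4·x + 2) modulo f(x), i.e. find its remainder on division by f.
First multiply in Q[x] without reducing: a · b = -4·x^2 + 14·x + 8. Now divide by f(x) = x^2 + 4·x - 2, eliminating the leading term at each step:
  leading term -4·x^2: subtract (-4)·f(x) = -4·x^2 - 16·x + 8, leaving 30·x
The degree is now < 2, so this is the remainder. Hence a · b ≡ 30·x in Q[x]/(f).

Final answer: a · b ≡ 30·x (mod f(x))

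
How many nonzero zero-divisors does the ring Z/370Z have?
In Z/370Z each nonzero element is either a unit (gcd with 370 is 1) or a zero-divisor (gcd > 1). The number of units is φ(370): factorise 370 = 2 · 5 · 37, so φ(370) = (2 − 1) · (5 − 1) · (37 − 1) = 1 · 4 · 36 = 144. The nonzero elements number 370 − 1 = 369. Hence the nonzero zero-divisors number 369 − 144 = 225.

Final answer: Z/370Z has 225 nonzero zero-divisors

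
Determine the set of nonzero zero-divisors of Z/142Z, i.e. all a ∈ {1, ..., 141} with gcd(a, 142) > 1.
An element a ∈ Z/142Z (with a ≠ 0) is a zero-divisor iff gcd(a, 142) > 1 (because a is a unit precisely when gcd(a, n) = 1, and in Z/nZ every nonzero, non-unit element is a zero-divisor). Scan a = 1, ..., 141 and keep those with gcd(a, 142) > 1:
  gcd(2, 142) = 2, gcd(4, 142) = 2, gcd(6, 142) = 2, gcd(8, 142) = 2, gcd(10, 142) = 2, gcd(12, 142) = 2, gcd(14, 142) = 2, gcd(16, 142) = 2, gcd(18, 142) = 2, gcd(20, 142) = 2, gcd(22, 142) = 2, gcd(24, 142) = 2, gcd(26, 142) = 2, gcd(28, 142) = 2, gcd(30, 142) = 2, gcd(32, 142) = 2, gcd(34, 142) = 2, gcd(36, 142) = 2, gcd(38, 142) = 2, gcd(40, 142) = 2, gcd(42, 142) = 2, gcd(44, 142) = 2, gcd(46, 142) = 2, gcd(48, 142) = 2, gcd(50, 142) = 2, gcd(52, 142) = 2, gcd(54, 142) = 2, gcd(56, 142) = 2, gcd(58, 142) = 2, gcd(60, 142) = 2, gcd(62, 142) = 2, gcd(64, 142) = 2, gcd(66, 142) = 2, gcd(68, 142) = 2, gcd(70, 142) = 2, gcd(71, 142) = 71, gcd(72, 142) = 2, gcd(74, 142) = 2, gcd(76, 142) = 2, gcd(78, 142) = 2, gcd(80, 142) = 2, gcd(82, 142) = 2, gcd(84, 142) = 2, gcd(86, 142) = 2, gcd(88, 142) = 2, gcd(90, 142) = 2, gcd(92, 142) = 2, gcd(94, 142) = 2, gcd(96, 142) = 2, gcd(98, 142) = 2, gcd(100, 142) = 2, gcd(102, 142) = 2, gcd(104, 142) = 2, gcd(106, 142) = 2, gcd(108, 142) = 2, gcd(110, 142) = 2, gcd(112, 142) = 2, gcd(114, 142) = 2, gcd(116, 142) = 2, gcd(118, 142) = 2, gcd(120, 142) = 2, gcd(122, 142) = 2, gcd(124, 142) = 2, gcd(126, 142) = 2, gcd(128, 142) = 2, gcd(130, 142) = 2, gcd(132, 142) = 2, gcd(134, 142) = 2, gcd(136, 142) = 2, gcd(138, 142) = 2, gcd(140, 142) = 2.
All other a ∈ {1, ..., 141} have gcd(a, 142) = 1 and are units. So the nonzero zero-divisors are exactly the 71 values of a appearing in this scan.

Final answer: nonzero zero-divisors of Z/142Z = {2, 4, 6, 8, 10, 12, 14, 16, 18, 20, 22, 24, 26, 28, 30, 32, 34, 36, 38, 40, 42, 44, 46, 48, 50, 52, 54, 56, 58, 60, 62, 64, 66, 68, 70, 71, 72, 74, 76, 78, 80, 82, 84, 86, 88, 90, 92, 94, 96, 98, 100, 102, 104, 106, 108, 110, 112, 114, 116, 118, 120, 122, 124, 126, 128, 130, 132, 134, 136, 138, 140}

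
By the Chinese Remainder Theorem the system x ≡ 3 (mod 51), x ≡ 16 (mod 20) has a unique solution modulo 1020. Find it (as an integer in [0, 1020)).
The moduli 51, 20 are pairwise coprime, so by the CRT there is a unique solution mod 51·20 = 1020.
Solve by successive substitution. Start with x ≡ 3 (mod 51).
  Combine with x ≡ 16 (mod 20): write x = 3 + 51·t and require 3 + 51·t ≡ 16 (mod 20), i.e. 51·t ≡ 16 − 3 ≡ 13 (mod 20). Since 51^(−1) ≡ 11 (mod 20) (51 ≡ 11 (mod 20)), t ≡ 11·13 ≡ 3 (mod 20). So x ≡ 3 + 51·3 = 156 (mod 1020).
Unique solution in [0, 1020): x = 156.

Final answer: x ≡ 156 (mod 1020); the representative in [0, 1020) is 156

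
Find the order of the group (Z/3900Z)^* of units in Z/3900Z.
(Z/3900Z)^* consists of the classes a with gcd(a, 3900) = 1, so its order is φ(3900). φ is multiplicative, with φ(p^e) = p^e − p^(e−1). Factorise 3900 = 2^2 · 3 · 5^2 · 13. Then
  φ(3900) = (2^2 − 2^1) · (3 − 1) · (5^2 − 5^1) · (13 − 1) = 2 · 2 · 20 · 12 = 960.
Thus |(Z/3900Z)^*| = 960.

Final answer: |(Z/3900Z)^*| = 960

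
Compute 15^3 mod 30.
Use repeated squaring. Binary(3) = 11. Walk through the bits of the exponent 3 left-to-right: at each bit after the leading one, square the running value, then multiply by 15 if the bit is 1 (always reducing mod 30):
  bit 1 = 1 (leading): start with 15.
  bit 2 = 1: square 15^2 = 225 ≡ 15; bit is 1, so multiply 15·15 = 225 ≡ 15 (mod 30).
Final value: 15^3 ≡ 15 (mod 30).

Final answer: 15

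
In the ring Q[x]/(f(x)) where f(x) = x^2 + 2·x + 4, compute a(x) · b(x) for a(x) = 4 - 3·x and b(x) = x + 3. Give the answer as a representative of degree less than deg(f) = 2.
First multiply in Q[x] without reducing: a · b = -3·x^2 - 5·x + 12. Now divide by f(x) = x^2 + 2·x + 4, eliminating the leading term at each step:
  leading term -3·x^2: subtract (-3)·f(x) = -3·x^2 - 6·x - 12, leaving x + 24
The degree is now < 2, so this is the remainder. Hence a · b ≡ x + 24 in Q[x]/(f).

Final answer: a · b ≡ x + 24 (mod f(x))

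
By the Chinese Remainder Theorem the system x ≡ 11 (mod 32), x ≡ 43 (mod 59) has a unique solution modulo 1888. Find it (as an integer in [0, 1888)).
x ≡ 43 (mod 1888); the representative in [0, 1888) is 43

The moduli 32, 59 are pairwise coprime, so by the CRT there is a unique solution mod 32·59 = 1888.
Solve by successive substitution. Start with x ≡ 11 (mod 32).
  Combine with x ≡ 43 (mod 59): write x = 11 + 32·t and require 11 + 32·t ≡ 43 (mod 59), i.e. 32·t ≡ 43 − 11 ≡ 32 (mod 59). Since 32^(−1) ≡ 24 (mod 59), t ≡ 24·32 ≡ 1 (mod 59). So x ≡ 11 + 32·1 = 43 (mod 1888).
Unique solution in [0, 1888): x = 43.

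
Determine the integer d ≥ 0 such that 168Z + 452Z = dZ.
(168, 452) = (4); d = 4

In the PID Z, (a, b) is generated by gcd(a, b). Compute gcd(452, 168) with the extended Euclidean algorithm, tracking rows (r, s, t) with s·452 + t·168 = r:
  row A: (452, 1, 0)   [1·452 + 0·168 = 452]
  row B: (168, 0, 1)   [0·452 + 1·168 = 168]
  452 = 2·168 + 116   → row C = row A − 2·row B = (116, 1, −2)   [check: 1·452 − 2·168 = 116]
  168 = 1·116 + 52   → row D = row B − 1·row C = (52, −1, 3)   [check: −1·452 + 3·168 = 52]
  116 = 2·52 + 12   → row E = row C − 2·row D = (12, 3, −8)   [check: 3·452 − 8·168 = 12]
  52 = 4·12 + 4   → row F = row D − 4·row E = (4, −13, 35)   [check: −13·452 + 35·168 = 4]
  12 = 3·4 + 0   → remainder 0, stop. gcd = 4 (last nonzero row F).
So gcd(168, 452) = 4, with Bézout identity −13·452 + 35·168 = 4. Containment (⊇): the Bézout identity exhibits 4 as an element of (168, 452), giving (4) ⊆ (168, 452). Containment (⊆): since 4 | 168 and 4 | 452 (168 = 4·42, 452 = 4·113), every Z-linear combination of 168 and 452 is divisible by 4, so (168, 452) ⊆ (4). Therefore (168, 452) = (4), d = 4.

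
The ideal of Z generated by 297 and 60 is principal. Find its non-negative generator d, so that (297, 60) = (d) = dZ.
(297, 60) = (3); d = 3

In the PID Z, (a, b) is generated by gcd(a, b). Compute gcd(297, 60) with the extended Euclidean algorithm, tracking rows (r, s, t) with s·297 + t·60 = r:
  row A: (297, 1, 0)   [1·297 + 0·60 = 297]
  row B: (60, 0, 1)   [0·297 + 1·60 = 60]
  297 = 4·60 + 57   → row C = row A − 4·row B = (57, 1, −4)   [check: 1·297 − 4·60 = 57]
  60 = 1·57 + 3   → row D = row B − 1·row C = (3, −1, 5)   [check: −1·297 + 5·60 = 3]
  57 = 19·3 + 0   → remainder 0, stop. gcd = 3 (last nonzero row D).
So gcd(297, 60) = 3, with Bézout identity −1·297 + 5·60 = 3. Containment (⊇): the Bézout identity exhibits 3 as an element of (297, 60), giving (3) ⊆ (297, 60). Containment (⊆): since 3 | 297 and 3 | 60 (297 = 3·99, 60 = 3·20), every Z-linear combination of 297 and 60 is divisible by 3, so (297, 60) ⊆ (3). Therefore (297, 60) = (3), d = 3.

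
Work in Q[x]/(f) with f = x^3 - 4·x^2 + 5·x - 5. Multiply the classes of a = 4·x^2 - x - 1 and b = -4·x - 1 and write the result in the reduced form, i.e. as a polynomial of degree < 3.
First multiply in Q[x] without reducing: a · b = -16·x^3 + 5·x + 1. Now divide by f(x) = x^3 - 4·x^2 + 5·x - 5, eliminating the leading term at each step:
  leading term -16·x^3: subtract (-16)·f(x) = -16·x^3 + 64·x^2 - 80·x + 80, leaving -64·x^2 + 85·x - 79
The degree is now < 3, so this is the remainder. Hence a · b ≡ -64·x^2 + 85·x - 79 in Q[x]/(f).

Final answer: a · b ≡ -64·x^2 + 85·x - 79 (mod f(x))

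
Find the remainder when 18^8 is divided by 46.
16

Use repeated squaring. Binary(8) = 1000. Walk through the bits of the exponent 8 left-to-right: at each bit after the leading one, square the running value, then multiply by 18 if the bit is 1 (always reducing mod 46):
  bit 1 = 1 (leading): start with 18.
  bit 2 = 0: square 18^2 = 324 ≡ 2 (mod 46).
  bit 3 = 0: square 2^2 = 4 (mod 46).
  bit 4 = 0: square 4^2 = 16 (mod 46).
Final value: 18^8 ≡ 16 (mod 46).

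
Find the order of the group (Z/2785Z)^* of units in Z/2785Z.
(Z/2785Z)^* consists of the classes a with gcd(a, 2785) = 1, so its order is φ(2785). φ is multiplicative, with φ(p^e) = p^e − p^(e−1). Factorise 2785 = 5 · 557. Then
  φ(2785) = (5 − 1) · (557 − 1) = 4 · 556 = 2224.
Thus |(Z/2785Z)^*| = 2224.

Final answer: |(Z/2785Z)^*| = 2224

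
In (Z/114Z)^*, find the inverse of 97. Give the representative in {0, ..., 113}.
97^(−1) ≡ 67 (mod 114)

Apply the extended Euclidean algorithm to (114, 97), tracking rows (r, s, t) with s·114 + t·97 = r. Each division r_prev = q·r_cur + r_new produces the new row as (previous row) − q·(current row):
  row A: (114, 1, 0)   [1·114 + 0·97 = 114]
  row B: (97, 0, 1)   [0·114 + 1·97 = 97]
  114 = 1·97 + 17   → row C = row A − 1·row B = (17, 1, −1)   [check: 1·114 − 1·97 = 17]
  97 = 5·17 + 12   → row D = row B − 5·row C = (12, −5, 6)   [check: −5·114 + 6·97 = 12]
  17 = 1·12 + 5   → row E = row C − 1·row D = (5, 6, −7)   [check: 6·114 − 7·97 = 5]
  12 = 2·5 + 2   → row F = row D − 2·row E = (2, −17, 20)   [check: −17·114 + 20·97 = 2]
  5 = 2·2 + 1   → row G = row E − 2·row F = (1, 40, −47)   [check: 40·114 − 47·97 = 1]
  2 = 2·1 + 0   → remainder 0, stop. gcd = 1 (last nonzero row G).
The gcd is 1, so 97 is invertible mod 114. The last nonzero row gives 40·114 − 47·97 = 1, so t = −47. So 97^(−1) ≡ −47 ≡ 67 (mod 114). Verify: 97 · 67 = 6499 ≡ 1 (mod 114). ✓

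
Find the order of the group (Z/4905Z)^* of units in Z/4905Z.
(Z/4905Z)^* consists of the classes a with gcd(a, 4905) = 1, so its order is φ(4905). φ is multiplicative, with φ(p^e) = p^e − p^(e−1). Factorise 4905 = 3^2 · 5 · 109. Then
  φ(4905) = (3^2 − 3^1) · (5 − 1) · (109 − 1) = 6 · 4 · 108 = 2592.
Thus |(Z/4905Z)^*| = 2592.

Final answer: |(Z/4905Z)^*| = 2592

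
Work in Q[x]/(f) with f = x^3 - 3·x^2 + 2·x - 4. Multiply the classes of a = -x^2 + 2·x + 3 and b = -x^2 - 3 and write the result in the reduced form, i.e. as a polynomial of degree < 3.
First multiply in Q[x] without reducing: a · b = x^4 - 2·x^3 - 6·x - 9. Now divide by f(x) = x^3 - 3·x^2 + 2·x - 4, eliminating the leading term at each step:
  leading term x^4: subtract (x)·f(x) = x^4 - 3·x^3 + 2·x^2 - 4·x, leaving x^3 - 2·x^2 - 2·x - 9
  leading term x^3: subtract (1)·f(x) = x^3 - 3·x^2 + 2·x - 4, leaving x^2 - 4·x - 5
The degree is now < 3, so this is the remainder. Hence a · b ≡ x^2 - 4·x - 5 in Q[x]/(f).

Final answer: a · b ≡ x^2 - 4·x - 5 (mod f(x))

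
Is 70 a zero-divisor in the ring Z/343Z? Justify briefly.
YES

gcd(70, 343) = 7 > 1, so 70 is not a unit in Z/343Z. In Z/nZ every nonzero non-unit is a zero-divisor: explicitly, take b = 343/gcd = 49 ≠ 0 (mod 343); then 70·49 = 3430 = 10·343, i.e. 70·49 ≡ 0 (mod 343). So 70 is a zero-divisor.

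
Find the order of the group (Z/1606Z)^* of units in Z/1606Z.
(Z/1606Z)^* consists of the classes a with gcd(a, 1606) = 1, so its order is φ(1606). φ is multiplicative, with φ(p^e) = p^e − p^(e−1). Factorise 1606 = 2 · 11 · 73. Then
  φ(1606) = (2 − 1) · (11 − 1) · (73 − 1) = 1 · 10 · 72 = 720.
Thus |(Z/1606Z)^*| = 720.

Final answer: |(Z/1606Z)^*| = 720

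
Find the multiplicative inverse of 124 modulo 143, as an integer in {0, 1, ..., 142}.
124^(−1) ≡ 15 (mod 143)

Apply the extended Euclidean algorithm to (143, 124), tracking rows (r, s, t) with s·143 + t·124 = r. Each division r_prev = q·r_cur + r_new produces the new row as (previous row) − q·(current row):
  row A: (143, 1, 0)   [1·143 + 0·124 = 143]
  row B: (124, 0, 1)   [0·143 + 1·124 = 124]
  143 = 1·124 + 19   → row C = row A − 1·row B = (19, 1, −1)   [check: 1·143 − 1·124 = 19]
  124 = 6·19 + 10   → row D = row B − 6·row C = (10, −6, 7)   [check: −6·143 + 7·124 = 10]
  19 = 1·10 + 9   → row E = row C − 1·row D = (9, 7, −8)   [check: 7·143 − 8·124 = 9]
  10 = 1·9 + 1   → row F = row D − 1·row E = (1, −13, 15)   [check: −13·143 + 15·124 = 1]
  9 = 9·1 + 0   → remainder 0, stop. gcd = 1 (last nonzero row F).
The gcd is 1, so 124 is invertible mod 143. The last nonzero row gives −13·143 + 15·124 = 1, so t = 15. So 124^(−1) ≡ 15 (mod 143). Verify: 124 · 15 = 1860 ≡ 1 (mod 143). ✓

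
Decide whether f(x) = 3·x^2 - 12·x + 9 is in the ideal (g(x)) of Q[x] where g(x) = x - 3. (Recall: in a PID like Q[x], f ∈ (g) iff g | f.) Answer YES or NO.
YES

In Q[x] the ideal (g) consists of all multiples of g, so f ∈ (g) iff g | f, i.e. iff the remainder of f on division by g is 0. Divide f by g (g is monic, so eliminate the leading term of the running remainder at each step):
  leading term 3·x^2: subtract (3·x)·g(x) = 3·x^2 - 9·x, leaving 9 - 3·x
  leading term -3·x: subtract (-3)·g(x) = 9 - 3·x, leaving 0
The remainder is 0, so f(x) = g(x) · h(x) with h(x) = 3·x - 3. Hence g | f, i.e. f ∈ (g).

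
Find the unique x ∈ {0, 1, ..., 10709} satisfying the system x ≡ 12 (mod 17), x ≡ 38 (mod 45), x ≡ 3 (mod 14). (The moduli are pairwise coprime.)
The moduli 17, 45, 14 are pairwise coprime, so by the CRT there is a unique solution mod 17·45·14 = 10710.
Solve by successive substitution. Start with x ≡ 12 (mod 17).
  Combine with x ≡ 38 (mod 45): write x = 12 + 17·t and require 12 + 17·t ≡ 38 (mod 45), i.e. 17·t ≡ 38 − 12 ≡ 26 (mod 45). Since 17^(−1) ≡ 8 (mod 45), t ≡ 8·26 ≡ 28 (mod 45). So x ≡ 12 + 17·28 = 488 (mod 765).
  Combine with x ≡ 3 (mod 14): write x = 488 + 765·t and require 488 + 765·t ≡ 3 (mod 14), i.e. 765·t ≡ 3 − 488 ≡ 5 (mod 14). Since 765^(−1) ≡ 11 (mod 14) (765 ≡ 9 (mod 14)), t ≡ 11·5 ≡ 13 (mod 14). So x ≡ 488 + 765·13 = 10433 (mod 10710).
Unique solution in [0, 10710): x = 10433.

Final answer: x ≡ 10433 (mod 10710); the representative in [0, 10710) is 10433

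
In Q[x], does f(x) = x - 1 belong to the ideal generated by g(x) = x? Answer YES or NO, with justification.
In Q[x] the ideal (g) consists of all multiples of g, so f ∈ (g) iff g | f, i.e. iff the remainder of f on division by g is 0. Divide f by g (g is monic, so eliminate the leading term of the running remainder at each step):
  leading term x: subtract (1)·g(x) = x, leaving -1
The remainder r(x) = -1 ≠ 0 (and deg r < deg g), so g ∤ f, i.e. f ∉ (g).

Final answer: NO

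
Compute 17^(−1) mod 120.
Apply the extended Euclidean algorithm to (120, 17), tracking rows (r, s, t) with s·120 + t·17 = r. Each division r_prev = q·r_cur + r_new produces the new row as (previous row) − q·(current row):
  row A: (120, 1, 0)   [1·120 + 0·17 = 120]
  row B: (17, 0, 1)   [0·120 + 1·17 = 17]
  120 = 7·17 + 1   → row C = row A − 7·row B = (1, 1, −7)   [check: 1·120 − 7·17 = 1]
  17 = 17·1 + 0   → remainder 0, stop. gcd = 1 (last nonzero row C).
The gcd is 1, so 17 is invertible mod 120. The last nonzero row gives 1·120 − 7·17 = 1, so t = −7. So 17^(−1) ≡ −7 ≡ 113 (mod 120). Verify: 17 · 113 = 1921 ≡ 1 (mod 120). ✓

Final answer: 17^(−1) ≡ 113 (mod 120)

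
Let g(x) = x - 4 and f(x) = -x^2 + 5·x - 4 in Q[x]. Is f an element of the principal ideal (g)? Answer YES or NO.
YES

In Q[x] the ideal (g) consists of all multiples of g, so f ∈ (g) iff g | f, i.e. iff the remainder of f on division by g is 0. Divide f by g (g is monic, so eliminate the leading term of the running remainder at each step):
  leading term -x^2: subtract (-x)·g(x) = -x^2 + 4·x, leaving x - 4
  leading term x: subtract (1)·g(x) = x - 4, leaving 0
The remainder is 0, so f(x) = g(x) · h(x) with h(x) = 1 - x. Hence g | f, i.e. f ∈ (g).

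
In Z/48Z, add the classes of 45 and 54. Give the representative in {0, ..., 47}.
Reduce the summands first: 54 ≡ 6 (mod 48), so 45 + 54 ≡ 45 + 6 (mod 48). 45 + 6 = 51; 51 = 1·48 + 3, so (45 + 54) mod 48 = 3.

Final answer: 3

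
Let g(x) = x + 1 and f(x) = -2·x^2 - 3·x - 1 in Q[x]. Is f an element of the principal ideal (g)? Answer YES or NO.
YES

In Q[x] the ideal (g) consists of all multiples of g, so f ∈ (g) iff g | f, i.e. iff the remainder of f on division by g is 0. Divide f by g (g is monic, so eliminate the leading term of the running remainder at each step):
  leading term -2·x^2: subtract (-2·x)·g(x) = -2·x^2 - 2·x, leaving -x - 1
  leading term -x: subtract (-1)·g(x) = -x - 1, leaving 0
The remainder is 0, so f(x) = g(x) · h(x) with h(x) = -2·x - 1. Hence g | f, i.e. f ∈ (g).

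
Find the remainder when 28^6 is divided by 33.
Use repeated squaring. Binary(6) = 110. Walk through the bits of the exponent 6 left-to-right: at each bit after the leading one, square the running value, then multiply by 28 if the bit is 1 (always reducing mod 33):
  bit 1 = 1 (leading): start with 28.
  bit 2 = 1: square 28^2 = 784 ≡ 25; bit is 1, so multiply 25·28 = 700 ≡ 7 (mod 33).
  bit 3 = 0: square 7^2 = 49 ≡ 16 (mod 33).
Final value: 28^6 ≡ 16 (mod 33).

Final answer: 16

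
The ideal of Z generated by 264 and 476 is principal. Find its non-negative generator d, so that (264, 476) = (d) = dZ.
In the PID Z, (a, b) is generated by gcd(a, b). Compute gcd(476, 264) with the extended Euclidean algorithm, tracking rows (r, s, t) with s·476 + t·264 = r:
  row A: (476, 1, 0)   [1·476 + 0·264 = 476]
  row B: (264, 0, 1)   [0·476 + 1·264 = 264]
  476 = 1·264 + 212   → row C = row A − 1·row B = (212, 1, −1)   [check: 1·476 − 1·264 = 212]
  264 = 1·212 + 52   → row D = row B − 1·row C = (52, −1, 2)   [check: −1·476 + 2·264 = 52]
  212 = 4·52 + 4   → row E = row C − 4·row D = (4, 5, −9)   [check: 5·476 − 9·264 = 4]
  52 = 13·4 + 0   → remainder 0, stop. gcd = 4 (last nonzero row E).
So gcd(264, 476) = 4, with Bézout identity 5·476 − 9·264 = 4. Containment (⊇): the Bézout identity exhibits 4 as an element of (264, 476), giving (4) ⊆ (264, 476). Containment (⊆): since 4 | 264 and 4 | 476 (264 = 4·66, 476 = 4·119), every Z-linear combination of 264 and 476 is divisible by 4, so (264, 476) ⊆ (4). Therefore (264, 476) = (4), d = 4.

Final answer: (264, 476) = (4); d = 4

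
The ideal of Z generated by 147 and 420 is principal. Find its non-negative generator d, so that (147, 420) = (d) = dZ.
(147, 420) = (21); d = 21

In the PID Z, (a, b) is generated by gcd(a, b). Compute gcd(420, 147) with the extended Euclidean algorithm, tracking rows (r, s, t) with s·420 + t·147 = r:
  row A: (420, 1, 0)   [1·420 + 0·147 = 420]
  row B: (147, 0, 1)   [0·420 + 1·147 = 147]
  420 = 2·147 + 126   → row C = row A − 2·row B = (126, 1, −2)   [check: 1·420 − 2·147 = 126]
  147 = 1·126 + 21   → row D = row B − 1·row C = (21, −1, 3)   [check: −1·420 + 3·147 = 21]
  126 = 6·21 + 0   → remainder 0, stop. gcd = 21 (last nonzero row D).
So gcd(147, 420) = 21, with Bézout identity −1·420 + 3·147 = 21. Containment (⊇): the Bézout identity exhibits 21 as an element of (147, 420), giving (21) ⊆ (147, 420). Containment (⊆): since 21 | 147 and 21 | 420 (147 = 21·7, 420 = 21·20), every Z-linear combination of 147 and 420 is divisible by 21, so (147, 420) ⊆ (21). Therefore (147, 420) = (21), d = 21.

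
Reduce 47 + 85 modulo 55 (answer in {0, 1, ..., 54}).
Reduce the summands first: 85 ≡ 30 (mod 55), so 47 + 85 ≡ 47 + 30 (mod 55). 47 + 30 = 77; 77 = 1·55 + 22, so (47 + 85) mod 55 = 22.

Final answer: 22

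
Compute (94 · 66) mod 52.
Reduce the factors first: 94 ≡ 42, 66 ≡ 14 (mod 52), so 94 · 66 ≡ 42 · 14 (mod 52). 42 · 14 = 588. Dividing by 52: 588 = 11·52 + 16. So (94 · 66) mod 52 = 16.

Final answer: 16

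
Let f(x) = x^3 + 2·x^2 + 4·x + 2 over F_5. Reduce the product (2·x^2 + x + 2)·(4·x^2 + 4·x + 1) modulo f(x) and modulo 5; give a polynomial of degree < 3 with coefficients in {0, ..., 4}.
Multiply as integer polynomials: a · b = 8·x^4 + 12·x^3 + 14·x^2 + 9·x + 2. Reducing coefficients mod 5: a · b ≡ 3·x^4 + 2·x^3 + 4·x^2 + 4·x + 2. Now divide by f(x) = x^3 + 2·x^2 + 4·x + 2 in F_5[x], eliminating the leading term at each step:
  leading term 3·x^4: subtract (3·x)·f(x) = 3·x^4 + x^3 + 2·x^2 + x, leaving x^3 + 2·x^2 + 3·x + 2 (coefficients mod 5)
  leading term x^3: subtract (1)·f(x) = x^3 + 2·x^2 + 4·x + 2, leaving 4·x (coefficients mod 5)
The degree is now < 3, so this is the remainder. Hence a · b ≡ 4·x in F_5[x]/(f).

Final answer: a · b ≡ 4·x (mod f(x))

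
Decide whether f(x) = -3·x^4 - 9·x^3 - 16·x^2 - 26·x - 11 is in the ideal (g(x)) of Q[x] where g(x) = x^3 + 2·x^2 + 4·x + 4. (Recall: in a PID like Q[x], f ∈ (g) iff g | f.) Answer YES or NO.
In Q[x] the ideal (g) consists of all multiples of g, so f ∈ (g) iff g | f, i.e. iff the remainder of f on division by g is 0. Divide f by g (g is monic, so eliminate the leading term of the running remainder at each step):
  leading term -3·x^4: subtract (-3·x)·g(x) = -3·x^4 - 6·x^3 - 12·x^2 - 12·x, leaving -3·x^3 - 4·x^2 - 14·x - 11
  leading term -3·x^3: subtract (-3)·g(x) = -3·x^3 - 6·x^2 - 12·x - 12, leaving 2·x^2 - 2·x + 1
The remainder r(x) = 2·x^2 - 2·x + 1 ≠ 0 (and deg r < deg g), so g ∤ f, i.e. f ∉ (g).

Final answer: NO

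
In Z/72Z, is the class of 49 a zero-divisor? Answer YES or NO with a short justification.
gcd(49, 72) = 1, so 49 is a unit in Z/72Z (it has a multiplicative inverse). A unit cannot be a zero-divisor: if 49·b ≡ 0 then multiplying both sides by 49^(−1) gives b ≡ 0. So 49 is not a zero-divisor.

Final answer: NO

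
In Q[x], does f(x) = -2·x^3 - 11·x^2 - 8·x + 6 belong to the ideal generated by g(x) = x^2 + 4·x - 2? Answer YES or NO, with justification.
YES

In Q[x] the ideal (g) consists of all multiples of g, so f ∈ (g) iff g | f, i.e. iff the remainder of f on division by g is 0. Divide f by g (g is monic, so eliminate the leading term of the running remainder at each step):
  leading term -2·x^3: subtract (-2·x)·g(x) = -2·x^3 - 8·x^2 + 4·x, leaving -3·x^2 - 12·x + 6
  leading term -3·x^2: subtract (-3)·g(x) = -3·x^2 - 12·x + 6, leaving 0
The remainder is 0, so f(x) = g(x) · h(x) with h(x) = -2·x - 3. Hence g | f, i.e. f ∈ (g).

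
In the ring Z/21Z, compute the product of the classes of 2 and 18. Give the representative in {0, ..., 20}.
15

Both factors are already reduced mod 21. 2 · 18 = 36. Dividing by 21: 36 = 1·21 + 15. So (2 · 18) mod 21 = 15.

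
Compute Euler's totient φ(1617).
φ(1617) = 840

φ is multiplicative, with φ(p^e) = p^e − p^(e−1). Factorise 1617 = 3 · 7^2 · 11. Then
  φ(1617) = (3 − 1) · (7^2 − 7^1) · (11 − 1) = 2 · 42 · 10 = 840.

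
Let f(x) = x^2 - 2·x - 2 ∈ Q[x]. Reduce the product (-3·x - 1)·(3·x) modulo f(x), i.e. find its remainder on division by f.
a · b ≡ -21·x - 18 (mod f(x))

First multiply in Q[x] without reducing: a · b = -9·x^2 - 3·x. Now divide by f(x) = x^2 - 2·x - 2, eliminating the leading term at each step:
  leading term -9·x^2: subtract (-9)·f(x) = -9·x^2 + 18·x + 18, leaving -21·x - 18
The degree is now < 2, so this is the remainder. Hence a · b ≡ -21·x - 18 in Q[x]/(f).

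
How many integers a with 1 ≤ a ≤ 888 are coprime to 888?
The number of a ∈ {1, ..., 888} with gcd(a, 888) = 1 is by definition Euler's totient φ(888). φ is multiplicative, with φ(p^e) = p^e − p^(e−1). Factorise 888 = 2^3 · 3 · 37. Then
  φ(888) = (2^3 − 2^2) · (3 − 1) · (37 − 1) = 4 · 2 · 36 = 288.
So there are 288 such integers.

Final answer: 288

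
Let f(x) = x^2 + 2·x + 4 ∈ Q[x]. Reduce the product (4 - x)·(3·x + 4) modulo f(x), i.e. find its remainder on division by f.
a · b ≡ 14·x + 28 (mod f(x))

First multiply in Q[x] without reducing: a · b = -3·x^2 + 8·x + 16. Now divide by f(x) = x^2 + 2·x + 4, eliminating the leading term at each step:
  leading term -3·x^2: subtract (-3)·f(x) = -3·x^2 - 6·x - 12, leaving 14·x + 28
The degree is now < 2, so this is the remainder. Hence a · b ≡ 14·x + 28 in Q[x]/(f).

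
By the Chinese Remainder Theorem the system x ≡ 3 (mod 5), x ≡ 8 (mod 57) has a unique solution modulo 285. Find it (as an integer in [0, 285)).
x ≡ 8 (mod 285); the representative in [0, 285) is 8

The moduli 5, 57 are pairwise coprime, so by the CRT there is a unique solution mod 5·57 = 285.
Solve by successive substitution. Start with x ≡ 3 (mod 5).
  Combine with x ≡ 8 (mod 57): write x = 3 + 5·t and require 3 + 5·t ≡ 8 (mod 57), i.e. 5·t ≡ 8 − 3 ≡ 5 (mod 57). Since 5^(−1) ≡ 23 (mod 57), t ≡ 23·5 ≡ 1 (mod 57). So x ≡ 3 + 5·1 = 8 (mod 285).
Unique solution in [0, 285): x = 8.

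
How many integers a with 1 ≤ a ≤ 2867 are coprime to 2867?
2760

The number of a ∈ {1, ..., 2867} with gcd(a, 2867) = 1 is by definition Euler's totient φ(2867). φ is multiplicative, with φ(p^e) = p^e − p^(e−1). Factorise 2867 = 47 · 61. Then
  φ(2867) = (47 − 1) · (61 − 1) = 46 · 60 = 2760.
So there are 2760 such integers.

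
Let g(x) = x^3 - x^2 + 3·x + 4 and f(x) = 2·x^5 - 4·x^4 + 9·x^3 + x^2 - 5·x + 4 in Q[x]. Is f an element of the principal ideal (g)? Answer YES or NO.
YES

In Q[x] the ideal (g) consists of all multiples of g, so f ∈ (g) iff g | f, i.e. iff the remainder of f on division by g is 0. Divide f by g (g is monic, so eliminate the leading term of the running remainder at each step):
  leading term 2·x^5: subtract (2·x^2)·g(x) = 2·x^5 - 2·x^4 + 6·x^3 + 8·x^2, leaving -2·x^4 + 3·x^3 - 7·x^2 - 5·x + 4
  leading term -2·x^4: subtract (-2·x)·g(x) = -2·x^4 + 2·x^3 - 6·x^2 - 8·x, leaving x^3 - x^2 + 3·x + 4
  leading term x^3: subtract (1)·g(x) = x^3 - x^2 + 3·x + 4, leaving 0
The remainder is 0, so f(x) = g(x) · h(x) with h(x) = 2·x^2 - 2·x + 1. Hence g | f, i.e. f ∈ (g).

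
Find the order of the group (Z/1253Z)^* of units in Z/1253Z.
(Z/1253Z)^* consists of the classes a with gcd(a, 1253) = 1, so its order is φ(1253). φ is multiplicative, with φ(p^e) = p^e − p^(e−1). Factorise 1253 = 7 · 179. Then
  φ(1253) = (7 − 1) · (179 − 1) = 6 · 178 = 1068.
Thus |(Z/1253Z)^*| = 1068.

Final answer: |(Z/1253Z)^*| = 1068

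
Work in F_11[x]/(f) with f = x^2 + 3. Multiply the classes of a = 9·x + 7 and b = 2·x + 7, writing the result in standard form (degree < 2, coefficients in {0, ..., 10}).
Multiply as integer polynomials: a · b = 18·x^2 + 77·x + 49. Reducing coefficients mod 11: a · b ≡ 7·x^2 + 5. Now divide by f(x) = x^2 + 3 in F_11[x], eliminating the leading term at each step:
  leading term 7·x^2: subtract (7)·f(x) = 7·x^2 + 10, leaving 6 (coefficients mod 11)
The degree is now < 2, so this is the remainder. Hence a · b ≡ 6 in F_11[x]/(f).

Final answer: a · b ≡ 6 (mod f(x))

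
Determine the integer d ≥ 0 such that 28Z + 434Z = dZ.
(28, 434) = (14); d = 14

In the PID Z, (a, b) is generated by gcd(a, b). Compute gcd(434, 28) with the extended Euclidean algorithm, tracking rows (r, s, t) with s·434 + t·28 = r:
  row A: (434, 1, 0)   [1·434 + 0·28 = 434]
  row B: (28, 0, 1)   [0·434 + 1·28 = 28]
  434 = 15·28 + 14   → row C = row A − 15·row B = (14, 1, −15)   [check: 1·434 − 15·28 = 14]
  28 = 2·14 + 0   → remainder 0, stop. gcd = 14 (last nonzero row C).
So gcd(28, 434) = 14, with Bézout identity 1·434 − 15·28 = 14. Containment (⊇): the Bézout identity exhibits 14 as an element of (28, 434), giving (14) ⊆ (28, 434). Containment (⊆): since 14 | 28 and 14 | 434 (28 = 14·2, 434 = 14·31), every Z-linear combination of 28 and 434 is divisible by 14, so (28, 434) ⊆ (14). Therefore (28, 434) = (14), d = 14.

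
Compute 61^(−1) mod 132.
61^(−1) ≡ 13 (mod 132)

Apply the extended Euclidean algorithm to (132, 61), tracking rows (r, s, t) with s·132 + t·61 = r. Each division r_prev = q·r_cur + r_new produces the new row as (previous row) − q·(current row):
  row A: (132, 1, 0)   [1·132 + 0·61 = 132]
  row B: (61, 0, 1)   [0·132 + 1·61 = 61]
  132 = 2·61 + 10   → row C = row A − 2·row B = (10, 1, −2)   [check: 1·132 − 2·61 = 10]
  61 = 6·10 + 1   → row D = row B − 6·row C = (1, −6, 13)   [check: −6·132 + 13·61 = 1]
  10 = 10·1 + 0   → remainder 0, stop. gcd = 1 (last nonzero row D).
The gcd is 1, so 61 is invertible mod 132. The last nonzero row gives −6·132 + 13·61 = 1, so t = 13. So 61^(−1) ≡ 13 (mod 132). Verify: 61 · 13 = 793 ≡ 1 (mod 132). ✓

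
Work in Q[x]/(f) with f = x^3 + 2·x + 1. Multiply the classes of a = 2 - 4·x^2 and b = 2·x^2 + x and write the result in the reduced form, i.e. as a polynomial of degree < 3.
a · b ≡ 20·x^2 + 18·x + 4 (mod f(x))

First multiply in Q[x] without reducing: a · b = -8·x^4 - 4·x^3 + 4·x^2 + 2·x. Now divide by f(x) = x^3 + 2·x + 1, eliminating the leading term at each step:
  leading term -8·x^4: subtract (-8·x)·f(x) = -8·x^4 - 16·x^2 - 8·x, leaving -4·x^3 + 20·x^2 + 10·x
  leading term -4·x^3: subtract (-4)·f(x) = -4·x^3 - 8·x - 4, leaving 20·x^2 + 18·x + 4
The degree is now < 3, so this is the remainder. Hence a · b ≡ 20·x^2 + 18·x + 4 in Q[x]/(f).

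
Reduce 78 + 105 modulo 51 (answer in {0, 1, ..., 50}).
Reduce the summands first: 78 ≡ 27, 105 ≡ 3 (mod 51), so 78 + 105 ≡ 27 + 3 (mod 51). 27 + 3 = 30; 30 = 0·51 + 30, so (78 + 105) mod 51 = 30.

Final answer: 30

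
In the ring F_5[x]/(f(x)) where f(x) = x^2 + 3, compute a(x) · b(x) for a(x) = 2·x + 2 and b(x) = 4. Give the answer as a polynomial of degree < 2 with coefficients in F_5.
a · b ≡ 3·x + 3 (mod f(x))

Multiply as integer polynomials: a · b = 8·x + 8. Reducing coefficients mod 5: a · b ≡ 3·x + 3. This already has degree < 2, so no reduction by f is needed. Hence a · b ≡ 3·x + 3 in F_5[x]/(f).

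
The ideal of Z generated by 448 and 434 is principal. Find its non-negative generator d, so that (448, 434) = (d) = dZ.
(448, 434) = (14); d = 14

In the PID Z, (a, b) is generated by gcd(a, b). Compute gcd(448, 434) with the extended Euclidean algorithm, tracking rows (r, s, t) with s·448 + t·434 = r:
  row A: (448, 1, 0)   [1·448 + 0·434 = 448]
  row B: (434, 0, 1)   [0·448 + 1·434 = 434]
  448 = 1·434 + 14   → row C = row A − 1·row B = (14, 1, −1)   [check: 1·448 − 1·434 = 14]
  434 = 31·14 + 0   → remainder 0, stop. gcd = 14 (last nonzero row C).
So gcd(448, 434) = 14, with Bézout identity 1·448 − 1·434 = 14. Containment (⊇): the Bézout identity exhibits 14 as an element of (448, 434), giving (14) ⊆ (448, 434). Containment (⊆): since 14 | 448 and 14 | 434 (448 = 14·32, 434 = 14·31), every Z-linear combination of 448 and 434 is divisible by 14, so (448, 434) ⊆ (14). Therefore (448, 434) = (14), d = 14.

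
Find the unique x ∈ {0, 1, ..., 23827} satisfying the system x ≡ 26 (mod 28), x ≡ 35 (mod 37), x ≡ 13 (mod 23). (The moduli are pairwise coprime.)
x ≡ 15538 (mod 23828); the representative in [0, 23828) is 15538

The moduli 28, 37, 23 are pairwise coprime, so by the CRT there is a unique solution mod 28·37·23 = 23828.
Solve by successive substitution. Start with x ≡ 26 (mod 28).
  Combine with x ≡ 35 (mod 37): write x = 26 + 28·t and require 26 + 28·t ≡ 35 (mod 37), i.e. 28·t ≡ 35 − 26 ≡ 9 (mod 37). Since 28^(−1) ≡ 4 (mod 37), t ≡ 4·9 ≡ 36 (mod 37). So x ≡ 26 + 28·36 = 1034 (mod 1036).
  Combine with x ≡ 13 (mod 23): write x = 1034 + 1036·t and require 1034 + 1036·t ≡ 13 (mod 23), i.e. 1036·t ≡ 13 − 1034 ≡ 14 (mod 23). Since 1036^(−1) ≡ 1 (mod 23) (1036 ≡ 1 (mod 23)), t ≡ 1·14 ≡ 14 (mod 23). So x ≡ 1034 + 1036·14 = 15538 (mod 23828).
Unique solution in [0, 23828): x = 15538.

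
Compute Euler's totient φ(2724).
φ(2724) = 904

φ is multiplicative, with φ(p^e) = p^e − p^(e−1). Factorise 2724 = 2^2 · 3 · 227. Then
  φ(2724) = (2^2 − 2^1) · (3 − 1) · (227 − 1) = 2 · 2 · 226 = 904.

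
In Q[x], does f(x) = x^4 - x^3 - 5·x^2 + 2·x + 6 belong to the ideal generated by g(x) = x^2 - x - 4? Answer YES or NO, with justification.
In Q[x] the ideal (g) consists of all multiples of g, so f ∈ (g) iff g | f, i.e. iff the remainder of f on division by g is 0. Divide f by g (g is monic, so eliminate the leading term of the running remainder at each step):
  leading term x^4: subtract (x^2)·g(x) = x^4 - x^3 - 4·x^2, leaving -x^2 + 2·x + 6
  leading term -x^2: subtract (-1)·g(x) = -x^2 + x + 4, leaving x + 2
The remainder r(x) = x + 2 ≠ 0 (and deg r < deg g), so g ∤ f, i.e. f ∉ (g).

Final answer: NO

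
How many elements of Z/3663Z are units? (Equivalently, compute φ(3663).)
An element a ∈ Z/3663Z is a unit iff gcd(a, 3663) = 1, so the number of units is φ(3663). φ is multiplicative, with φ(p^e) = p^e − p^(e−1). Factorise 3663 = 3^2 · 11 · 37. Then
  φ(3663) = (3^2 − 3^1) · (11 − 1) · (37 − 1) = 6 · 10 · 36 = 2160.

Final answer: Z/3663Z has φ(3663) = 2160 units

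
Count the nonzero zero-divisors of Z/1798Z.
Z/1798Z has 957 nonzero zero-divisors

In Z/1798Z each nonzero element is either a unit (gcd with 1798 is 1) or a zero-divisor (gcd > 1). The number of units is φ(1798): factorise 1798 = 2 · 29 · 31, so φ(1798) = (2 − 1) · (29 − 1) · (31 − 1) = 1 · 28 · 30 = 840. The nonzero elements number 1798 − 1 = 1797. Hence the nonzero zero-divisors number 1797 − 840 = 957.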